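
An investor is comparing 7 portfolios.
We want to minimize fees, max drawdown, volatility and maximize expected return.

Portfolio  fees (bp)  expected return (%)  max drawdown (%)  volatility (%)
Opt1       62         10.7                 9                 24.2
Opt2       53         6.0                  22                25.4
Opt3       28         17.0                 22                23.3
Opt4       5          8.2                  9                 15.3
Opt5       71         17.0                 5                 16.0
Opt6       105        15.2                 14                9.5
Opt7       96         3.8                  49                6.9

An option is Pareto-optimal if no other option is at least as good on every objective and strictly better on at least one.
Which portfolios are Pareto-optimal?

Opt1: not dominated.
Opt2: dominated by Opt3 (fees 28≤53, expected return 17.0≥6.0, max drawdown 22≤22, volatility 23.3≤25.4).
Opt3: not dominated.
Opt4: not dominated (best fees).
Opt5: not dominated (best max drawdown).
Opt6: not dominated.
Opt7: not dominated (best volatility).

Opt1, Opt3, Opt4, Opt5, Opt6, Opt7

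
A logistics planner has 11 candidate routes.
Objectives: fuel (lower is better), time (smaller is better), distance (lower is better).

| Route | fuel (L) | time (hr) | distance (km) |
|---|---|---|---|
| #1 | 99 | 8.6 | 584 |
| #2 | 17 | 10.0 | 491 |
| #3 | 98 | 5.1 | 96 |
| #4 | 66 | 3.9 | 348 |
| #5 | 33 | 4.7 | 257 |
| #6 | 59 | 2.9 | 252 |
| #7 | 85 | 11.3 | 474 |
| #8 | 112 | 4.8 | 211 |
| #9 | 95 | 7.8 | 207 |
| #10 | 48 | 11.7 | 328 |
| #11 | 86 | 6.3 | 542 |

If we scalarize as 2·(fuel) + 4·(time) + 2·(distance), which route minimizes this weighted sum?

#1: 2·99 + 4·8.6 + 2·584 = 1400.4
#2: 2·17 + 4·10.0 + 2·491 = 1056.0
#3: 2·98 + 4·5.1 + 2·96 = 408.4
#4: 2·66 + 4·3.9 + 2·348 = 843.6
#5: 2·33 + 4·4.7 + 2·257 = 598.8
#6: 2·59 + 4·2.9 + 2·252 = 633.6
#7: 2·85 + 4·11.3 + 2·474 = 1163.2
#8: 2·112 + 4·4.8 + 2·211 = 665.2
#9: 2·95 + 4·7.8 + 2·207 = 635.2
#10: 2·48 + 4·11.7 + 2·328 = 798.8
#11: 2·86 + 4·6.3 + 2·542 = 1281.2
Lowest: #3 at 408.4.

#3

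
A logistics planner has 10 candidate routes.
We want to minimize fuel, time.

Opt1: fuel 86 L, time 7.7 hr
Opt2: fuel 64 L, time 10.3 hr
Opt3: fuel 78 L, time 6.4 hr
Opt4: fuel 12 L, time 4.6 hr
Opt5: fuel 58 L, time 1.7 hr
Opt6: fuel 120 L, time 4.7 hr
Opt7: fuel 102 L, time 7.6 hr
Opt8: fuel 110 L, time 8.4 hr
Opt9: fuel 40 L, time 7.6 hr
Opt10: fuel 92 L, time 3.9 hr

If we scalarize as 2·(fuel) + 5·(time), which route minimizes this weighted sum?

Opt4

Opt1: 2·86 + 5·7.7 = 210.5
Opt2: 2·64 + 5·10.3 = 179.5
Opt3: 2·78 + 5·6.4 = 188.0
Opt4: 2·12 + 5·4.6 = 47.0
Opt5: 2·58 + 5·1.7 = 124.5
Opt6: 2·120 + 5·4.7 = 263.5
Opt7: 2·102 + 5·7.6 = 242.0
Opt8: 2·110 + 5·8.4 = 262.0
Opt9: 2·40 + 5·7.6 = 118.0
Opt10: 2·92 + 5·3.9 = 203.5
Lowest: Opt4 at 47.0.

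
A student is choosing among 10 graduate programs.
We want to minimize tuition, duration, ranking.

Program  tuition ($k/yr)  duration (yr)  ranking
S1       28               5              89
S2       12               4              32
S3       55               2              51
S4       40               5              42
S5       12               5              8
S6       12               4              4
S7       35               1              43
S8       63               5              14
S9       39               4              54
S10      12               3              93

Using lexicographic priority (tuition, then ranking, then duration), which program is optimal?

First minimize tuition: best is 12, kept {S2, S5, S6, S10}.
Then minimize ranking: best is 4, kept {S6}.

S6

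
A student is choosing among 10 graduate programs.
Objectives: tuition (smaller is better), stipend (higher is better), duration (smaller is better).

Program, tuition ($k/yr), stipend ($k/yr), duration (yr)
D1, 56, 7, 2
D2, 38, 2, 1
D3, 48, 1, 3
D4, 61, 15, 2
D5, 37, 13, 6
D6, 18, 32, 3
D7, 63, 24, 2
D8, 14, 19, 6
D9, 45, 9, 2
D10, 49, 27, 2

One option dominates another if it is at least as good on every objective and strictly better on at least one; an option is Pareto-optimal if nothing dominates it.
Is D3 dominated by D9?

D9 vs D3: tuition 45≤48, stipend 9≥1, duration 2≤3 — D9 is at least as good on every objective with at least one strict improvement.

Yes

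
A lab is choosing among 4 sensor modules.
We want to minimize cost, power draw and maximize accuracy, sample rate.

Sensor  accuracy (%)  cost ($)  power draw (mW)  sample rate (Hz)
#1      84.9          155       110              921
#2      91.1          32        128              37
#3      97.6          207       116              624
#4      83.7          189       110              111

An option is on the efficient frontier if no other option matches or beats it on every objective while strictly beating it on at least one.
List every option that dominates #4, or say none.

#1

#1: accuracy 84.9≥83.7, cost 155≤189, power draw 110≤110, sample rate 921≥111 — dominates #4.
Others (#2, #3) are each worse than #4 on at least one objective.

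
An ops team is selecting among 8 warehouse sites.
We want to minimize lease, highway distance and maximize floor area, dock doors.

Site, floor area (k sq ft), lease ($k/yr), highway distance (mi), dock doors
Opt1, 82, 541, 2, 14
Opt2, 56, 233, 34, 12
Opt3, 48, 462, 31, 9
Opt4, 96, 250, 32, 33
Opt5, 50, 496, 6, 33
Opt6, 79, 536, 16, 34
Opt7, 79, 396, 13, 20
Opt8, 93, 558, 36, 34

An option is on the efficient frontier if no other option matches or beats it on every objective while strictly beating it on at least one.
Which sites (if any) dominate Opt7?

none

Opt1: worse on lease (541 vs 396).
Opt2: worse on floor area (56 vs 79).
Opt3: worse on floor area (48 vs 79).
Opt4: worse on highway distance (32 vs 13).
Opt5: worse on floor area (50 vs 79).
Opt6: worse on lease (536 vs 396).
Opt8: worse on lease (558 vs 396).
No option dominates Opt7.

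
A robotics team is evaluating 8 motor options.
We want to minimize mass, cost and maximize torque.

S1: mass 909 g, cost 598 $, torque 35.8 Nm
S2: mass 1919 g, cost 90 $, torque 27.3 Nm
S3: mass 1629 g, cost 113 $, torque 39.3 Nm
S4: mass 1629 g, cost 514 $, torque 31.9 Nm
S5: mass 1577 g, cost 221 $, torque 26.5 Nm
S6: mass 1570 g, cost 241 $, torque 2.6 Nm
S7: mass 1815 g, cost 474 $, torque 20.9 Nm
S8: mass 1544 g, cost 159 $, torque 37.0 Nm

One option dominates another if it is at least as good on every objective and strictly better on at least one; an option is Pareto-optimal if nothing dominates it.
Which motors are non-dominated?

S1, S2, S3, S8

S1: not dominated (best mass).
S2: not dominated (best cost).
S3: not dominated (best torque).
S4: dominated by S3 (mass 1629≤1629, cost 113≤514, torque 39.3≥31.9).
S5: dominated by S8 (mass 1544≤1577, cost 159≤221, torque 37.0≥26.5).
S6: dominated by S8 (mass 1544≤1570, cost 159≤241, torque 37.0≥2.6).
S7: dominated by S3 (mass 1629≤1815, cost 113≤474, torque 39.3≥20.9).
S8: not dominated.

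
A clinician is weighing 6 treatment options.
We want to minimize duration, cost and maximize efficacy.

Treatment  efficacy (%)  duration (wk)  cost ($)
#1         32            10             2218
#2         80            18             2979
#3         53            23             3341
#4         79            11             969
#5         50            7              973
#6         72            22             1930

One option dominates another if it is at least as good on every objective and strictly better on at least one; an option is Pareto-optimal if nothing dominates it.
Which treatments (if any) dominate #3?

#2, #4, #6

#2: efficacy 80≥53, duration 18≤23, cost 2979≤3341 — dominates #3.
#4: efficacy 79≥53, duration 11≤23, cost 969≤3341 — dominates #3.
#6: efficacy 72≥53, duration 22≤23, cost 1930≤3341 — dominates #3.
Others (#1, #5) are each worse than #3 on at least one objective.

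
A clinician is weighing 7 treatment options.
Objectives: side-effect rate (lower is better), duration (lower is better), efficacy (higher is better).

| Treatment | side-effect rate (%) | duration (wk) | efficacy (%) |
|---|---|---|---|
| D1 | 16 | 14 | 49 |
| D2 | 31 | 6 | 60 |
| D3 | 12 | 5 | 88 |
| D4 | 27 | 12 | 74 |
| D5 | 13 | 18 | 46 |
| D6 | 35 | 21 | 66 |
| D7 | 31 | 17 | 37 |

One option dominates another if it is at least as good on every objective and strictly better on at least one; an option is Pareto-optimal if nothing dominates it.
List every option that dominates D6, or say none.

D3, D4

D3: side-effect rate 12≤35, duration 5≤21, efficacy 88≥66 — dominates D6.
D4: side-effect rate 27≤35, duration 12≤21, efficacy 74≥66 — dominates D6.
Others (D1, D2, D5, D7) are each worse than D6 on at least one objective.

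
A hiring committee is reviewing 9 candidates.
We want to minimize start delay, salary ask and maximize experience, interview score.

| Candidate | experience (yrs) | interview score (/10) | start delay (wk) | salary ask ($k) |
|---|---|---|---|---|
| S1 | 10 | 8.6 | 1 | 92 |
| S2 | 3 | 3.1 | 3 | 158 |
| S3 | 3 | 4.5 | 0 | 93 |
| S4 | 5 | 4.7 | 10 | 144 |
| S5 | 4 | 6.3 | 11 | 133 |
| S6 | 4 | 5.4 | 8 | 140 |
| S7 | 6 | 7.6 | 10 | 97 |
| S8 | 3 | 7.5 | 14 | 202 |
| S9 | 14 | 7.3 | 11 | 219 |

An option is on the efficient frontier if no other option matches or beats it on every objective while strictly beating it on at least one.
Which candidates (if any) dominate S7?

S1: experience 10≥6, interview score 8.6≥7.6, start delay 1≤10, salary ask 92≤97 — dominates S7.
Others (S2, S3, S4, S5, S6, S8, S9) are each worse than S7 on at least one objective.

S1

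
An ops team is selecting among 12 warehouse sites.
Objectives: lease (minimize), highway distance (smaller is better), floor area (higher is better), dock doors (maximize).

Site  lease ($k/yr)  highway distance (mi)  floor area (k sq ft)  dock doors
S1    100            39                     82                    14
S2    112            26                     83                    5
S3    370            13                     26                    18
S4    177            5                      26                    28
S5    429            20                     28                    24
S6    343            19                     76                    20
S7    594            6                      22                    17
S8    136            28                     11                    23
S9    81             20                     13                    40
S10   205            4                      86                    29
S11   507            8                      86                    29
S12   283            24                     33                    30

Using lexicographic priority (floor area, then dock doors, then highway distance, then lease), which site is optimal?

First maximize floor area: best is 86, kept {S10, S11}.
Then maximize dock doors: best is 29, kept {S10, S11}.
Then minimize highway distance: best is 4, kept {S10}.

S10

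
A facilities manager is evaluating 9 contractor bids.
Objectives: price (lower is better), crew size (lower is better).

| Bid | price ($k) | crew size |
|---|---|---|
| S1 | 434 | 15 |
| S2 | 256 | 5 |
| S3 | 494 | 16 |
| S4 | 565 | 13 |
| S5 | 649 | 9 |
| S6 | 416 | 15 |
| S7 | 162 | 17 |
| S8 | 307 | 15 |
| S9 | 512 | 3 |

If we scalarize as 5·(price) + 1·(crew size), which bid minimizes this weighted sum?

S7

S1: 5·434 + 1·15 = 2185
S2: 5·256 + 1·5 = 1285
S3: 5·494 + 1·16 = 2486
S4: 5·565 + 1·13 = 2838
S5: 5·649 + 1·9 = 3254
S6: 5·416 + 1·15 = 2095
S7: 5·162 + 1·17 = 827
S8: 5·307 + 1·15 = 1550
S9: 5·512 + 1·3 = 2563
Lowest: S7 at 827.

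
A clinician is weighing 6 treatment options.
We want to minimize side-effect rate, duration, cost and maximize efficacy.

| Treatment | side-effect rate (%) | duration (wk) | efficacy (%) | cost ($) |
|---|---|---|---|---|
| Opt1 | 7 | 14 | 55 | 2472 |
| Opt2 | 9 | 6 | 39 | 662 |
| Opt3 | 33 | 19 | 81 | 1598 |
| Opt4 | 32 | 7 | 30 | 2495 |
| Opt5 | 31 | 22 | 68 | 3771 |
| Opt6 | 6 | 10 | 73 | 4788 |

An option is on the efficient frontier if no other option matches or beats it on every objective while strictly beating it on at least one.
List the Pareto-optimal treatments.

Opt1, Opt2, Opt3, Opt5, Opt6

Opt1: not dominated.
Opt2: not dominated (best duration).
Opt3: not dominated (best efficacy).
Opt4: dominated by Opt2 (side-effect rate 9≤32, duration 6≤7, efficacy 39≥30, cost 662≤2495).
Opt5: not dominated.
Opt6: not dominated (best side-effect rate).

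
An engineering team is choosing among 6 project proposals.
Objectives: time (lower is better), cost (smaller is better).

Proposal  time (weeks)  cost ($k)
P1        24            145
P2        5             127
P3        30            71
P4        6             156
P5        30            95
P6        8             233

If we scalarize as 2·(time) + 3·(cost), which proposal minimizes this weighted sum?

P3

P1: 2·24 + 3·145 = 483
P2: 2·5 + 3·127 = 391
P3: 2·30 + 3·71 = 273
P4: 2·6 + 3·156 = 480
P5: 2·30 + 3·95 = 345
P6: 2·8 + 3·233 = 715
Lowest: P3 at 273.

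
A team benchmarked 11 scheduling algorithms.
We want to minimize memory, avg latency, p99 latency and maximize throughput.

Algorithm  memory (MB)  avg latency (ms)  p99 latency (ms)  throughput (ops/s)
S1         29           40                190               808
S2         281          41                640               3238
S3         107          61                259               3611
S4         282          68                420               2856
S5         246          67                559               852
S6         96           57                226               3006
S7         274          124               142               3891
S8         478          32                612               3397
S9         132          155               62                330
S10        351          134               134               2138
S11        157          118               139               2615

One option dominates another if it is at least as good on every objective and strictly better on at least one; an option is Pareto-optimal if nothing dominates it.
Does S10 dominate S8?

S10 vs S8: S10 is worse on avg latency (134 vs 32), so it does not dominate S8.

No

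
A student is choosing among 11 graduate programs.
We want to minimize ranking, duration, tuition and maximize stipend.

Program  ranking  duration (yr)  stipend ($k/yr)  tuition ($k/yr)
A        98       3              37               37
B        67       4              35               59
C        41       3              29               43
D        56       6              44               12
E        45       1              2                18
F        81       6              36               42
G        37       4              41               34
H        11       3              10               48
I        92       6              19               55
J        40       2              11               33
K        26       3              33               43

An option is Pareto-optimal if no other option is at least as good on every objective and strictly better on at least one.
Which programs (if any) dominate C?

K: ranking 26≤41, duration 3≤3, stipend 33≥29, tuition 43≤43 — dominates C.
Others (A, B, D, E, F, G, H, I, J) are each worse than C on at least one objective.

K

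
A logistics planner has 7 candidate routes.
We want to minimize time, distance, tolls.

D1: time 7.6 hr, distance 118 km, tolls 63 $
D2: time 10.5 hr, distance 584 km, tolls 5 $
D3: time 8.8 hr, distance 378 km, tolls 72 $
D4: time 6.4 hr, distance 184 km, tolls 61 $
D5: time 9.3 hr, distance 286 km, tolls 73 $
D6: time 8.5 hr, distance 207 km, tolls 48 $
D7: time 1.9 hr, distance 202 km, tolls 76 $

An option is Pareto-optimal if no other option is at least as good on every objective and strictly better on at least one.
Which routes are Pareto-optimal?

D1: not dominated (best distance).
D2: not dominated (best tolls).
D3: dominated by D1 (time 7.6≤8.8, distance 118≤378, tolls 63≤72).
D4: not dominated.
D5: dominated by D1 (time 7.6≤9.3, distance 118≤286, tolls 63≤73).
D6: not dominated.
D7: not dominated (best time).

D1, D2, D4, D6, D7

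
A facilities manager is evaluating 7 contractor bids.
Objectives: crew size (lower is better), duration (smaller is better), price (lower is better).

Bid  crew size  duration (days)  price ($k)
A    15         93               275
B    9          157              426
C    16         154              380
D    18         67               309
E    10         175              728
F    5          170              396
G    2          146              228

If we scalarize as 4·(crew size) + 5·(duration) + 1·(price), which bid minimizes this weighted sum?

A: 4·15 + 5·93 + 1·275 = 800
B: 4·9 + 5·157 + 1·426 = 1247
C: 4·16 + 5·154 + 1·380 = 1214
D: 4·18 + 5·67 + 1·309 = 716
E: 4·10 + 5·175 + 1·728 = 1643
F: 4·5 + 5·170 + 1·396 = 1266
G: 4·2 + 5·146 + 1·228 = 966
Lowest: D at 716.

D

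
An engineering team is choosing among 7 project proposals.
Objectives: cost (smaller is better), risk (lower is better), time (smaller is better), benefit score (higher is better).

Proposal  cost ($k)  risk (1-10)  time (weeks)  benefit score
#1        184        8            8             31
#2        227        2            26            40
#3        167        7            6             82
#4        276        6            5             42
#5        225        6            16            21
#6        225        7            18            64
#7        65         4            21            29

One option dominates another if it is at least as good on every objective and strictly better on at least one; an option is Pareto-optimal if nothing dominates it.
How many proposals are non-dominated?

5

#1: dominated by #3 (cost 167≤184, risk 7≤8, time 6≤8, benefit score 82≥31).
#2: not dominated (best risk).
#3: not dominated (best benefit score).
#4: not dominated (best time).
#5: not dominated.
#6: dominated by #3 (cost 167≤225, risk 7≤7, time 6≤18, benefit score 82≥64).
#7: not dominated (best cost).
Pareto-optimal: #2, #3, #4, #5, #7 → 5.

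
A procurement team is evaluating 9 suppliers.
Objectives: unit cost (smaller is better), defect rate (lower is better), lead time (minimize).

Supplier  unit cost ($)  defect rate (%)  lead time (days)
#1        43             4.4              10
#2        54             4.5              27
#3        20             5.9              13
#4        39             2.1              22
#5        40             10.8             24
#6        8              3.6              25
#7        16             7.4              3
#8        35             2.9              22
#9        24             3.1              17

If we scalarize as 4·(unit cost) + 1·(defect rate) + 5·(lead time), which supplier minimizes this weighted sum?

#1: 4·43 + 1·4.4 + 5·10 = 226.4
#2: 4·54 + 1·4.5 + 5·27 = 355.5
#3: 4·20 + 1·5.9 + 5·13 = 150.9
#4: 4·39 + 1·2.1 + 5·22 = 268.1
#5: 4·40 + 1·10.8 + 5·24 = 290.8
#6: 4·8 + 1·3.6 + 5·25 = 160.6
#7: 4·16 + 1·7.4 + 5·3 = 86.4
#8: 4·35 + 1·2.9 + 5·22 = 252.9
#9: 4·24 + 1·3.1 + 5·17 = 184.1
Lowest: #7 at 86.4.

#7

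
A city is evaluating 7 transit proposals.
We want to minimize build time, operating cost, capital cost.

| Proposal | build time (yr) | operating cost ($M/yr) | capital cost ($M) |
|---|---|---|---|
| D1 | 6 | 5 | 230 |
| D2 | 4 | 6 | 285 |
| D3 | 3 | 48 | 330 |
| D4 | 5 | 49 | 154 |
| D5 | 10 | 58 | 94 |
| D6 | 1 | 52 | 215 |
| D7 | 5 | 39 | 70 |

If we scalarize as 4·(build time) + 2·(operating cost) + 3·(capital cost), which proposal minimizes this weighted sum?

D7

D1: 4·6 + 2·5 + 3·230 = 724
D2: 4·4 + 2·6 + 3·285 = 883
D3: 4·3 + 2·48 + 3·330 = 1098
D4: 4·5 + 2·49 + 3·154 = 580
D5: 4·10 + 2·58 + 3·94 = 438
D6: 4·1 + 2·52 + 3·215 = 753
D7: 4·5 + 2·39 + 3·70 = 308
Lowest: D7 at 308.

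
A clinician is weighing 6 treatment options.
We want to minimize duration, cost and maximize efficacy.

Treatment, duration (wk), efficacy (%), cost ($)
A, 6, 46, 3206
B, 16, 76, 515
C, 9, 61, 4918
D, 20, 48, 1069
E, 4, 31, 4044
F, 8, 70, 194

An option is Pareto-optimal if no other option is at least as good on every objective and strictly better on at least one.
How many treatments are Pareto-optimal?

A: not dominated.
B: not dominated (best efficacy).
C: dominated by F (duration 8≤9, efficacy 70≥61, cost 194≤4918).
D: dominated by B (duration 16≤20, efficacy 76≥48, cost 515≤1069).
E: not dominated (best duration).
F: not dominated (best cost).
Pareto-optimal: A, B, E, F → 4.

4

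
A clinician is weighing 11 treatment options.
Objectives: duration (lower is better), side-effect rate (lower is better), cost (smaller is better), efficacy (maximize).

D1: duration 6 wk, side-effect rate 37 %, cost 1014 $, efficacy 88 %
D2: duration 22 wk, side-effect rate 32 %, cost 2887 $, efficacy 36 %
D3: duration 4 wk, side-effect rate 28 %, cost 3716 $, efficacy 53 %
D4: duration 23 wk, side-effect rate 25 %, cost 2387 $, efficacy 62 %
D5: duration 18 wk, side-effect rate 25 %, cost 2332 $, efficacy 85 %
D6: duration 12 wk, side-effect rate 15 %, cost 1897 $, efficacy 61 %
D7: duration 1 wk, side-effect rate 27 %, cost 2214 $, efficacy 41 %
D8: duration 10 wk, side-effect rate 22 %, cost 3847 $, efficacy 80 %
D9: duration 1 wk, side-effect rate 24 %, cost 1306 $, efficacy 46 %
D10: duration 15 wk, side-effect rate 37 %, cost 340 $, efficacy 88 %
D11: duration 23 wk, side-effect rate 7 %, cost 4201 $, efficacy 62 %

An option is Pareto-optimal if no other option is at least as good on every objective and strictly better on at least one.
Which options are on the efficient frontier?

D1: not dominated.
D2: dominated by D5 (duration 18≤22, side-effect rate 25≤32, cost 2332≤2887, efficacy 85≥36).
D3: not dominated.
D4: dominated by D5 (duration 18≤23, side-effect rate 25≤25, cost 2332≤2387, efficacy 85≥62).
D5: not dominated.
D6: not dominated.
D7: dominated by D9 (duration 1≤1, side-effect rate 24≤27, cost 1306≤2214, efficacy 46≥41).
D8: not dominated.
D9: not dominated.
D10: not dominated (best cost).
D11: not dominated (best side-effect rate).

D1, D3, D5, D6, D8, D9, D10, D11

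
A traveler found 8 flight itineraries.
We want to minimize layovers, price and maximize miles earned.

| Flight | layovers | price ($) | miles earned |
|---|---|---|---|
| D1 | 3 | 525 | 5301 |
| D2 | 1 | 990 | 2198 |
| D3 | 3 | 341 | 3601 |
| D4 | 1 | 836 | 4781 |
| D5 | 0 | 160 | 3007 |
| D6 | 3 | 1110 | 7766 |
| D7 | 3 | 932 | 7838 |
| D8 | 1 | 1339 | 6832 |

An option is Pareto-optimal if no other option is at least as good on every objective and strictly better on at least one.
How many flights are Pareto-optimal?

D1: not dominated.
D2: dominated by D4 (layovers 1≤1, price 836≤990, miles earned 4781≥2198).
D3: not dominated.
D4: not dominated.
D5: not dominated (best layovers).
D6: dominated by D7 (layovers 3≤3, price 932≤1110, miles earned 7838≥7766).
D7: not dominated (best miles earned).
D8: not dominated.
Pareto-optimal: D1, D3, D4, D5, D7, D8 → 6.

6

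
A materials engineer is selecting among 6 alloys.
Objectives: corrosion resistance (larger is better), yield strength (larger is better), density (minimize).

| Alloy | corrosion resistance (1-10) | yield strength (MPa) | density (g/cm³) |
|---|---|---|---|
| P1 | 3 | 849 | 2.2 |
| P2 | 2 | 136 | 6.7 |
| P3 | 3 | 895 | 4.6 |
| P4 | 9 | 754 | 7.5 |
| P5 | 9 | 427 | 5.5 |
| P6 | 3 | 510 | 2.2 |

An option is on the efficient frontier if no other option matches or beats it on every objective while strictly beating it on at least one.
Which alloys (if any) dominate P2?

P1, P3, P5, P6

P1: corrosion resistance 3≥2, yield strength 849≥136, density 2.2≤6.7 — dominates P2.
P3: corrosion resistance 3≥2, yield strength 895≥136, density 4.6≤6.7 — dominates P2.
P5: corrosion resistance 9≥2, yield strength 427≥136, density 5.5≤6.7 — dominates P2.
P6: corrosion resistance 3≥2, yield strength 510≥136, density 2.2≤6.7 — dominates P2.
Others (P4) are each worse than P2 on at least one objective.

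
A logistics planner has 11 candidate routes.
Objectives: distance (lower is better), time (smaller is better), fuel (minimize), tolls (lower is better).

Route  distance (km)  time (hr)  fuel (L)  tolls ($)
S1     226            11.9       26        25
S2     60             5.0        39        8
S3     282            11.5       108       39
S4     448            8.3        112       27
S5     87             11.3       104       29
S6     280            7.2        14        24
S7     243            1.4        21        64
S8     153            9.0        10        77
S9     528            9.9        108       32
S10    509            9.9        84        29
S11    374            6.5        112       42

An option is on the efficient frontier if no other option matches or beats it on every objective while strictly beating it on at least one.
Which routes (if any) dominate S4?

S2, S6

S2: distance 60≤448, time 5.0≤8.3, fuel 39≤112, tolls 8≤27 — dominates S4.
S6: distance 280≤448, time 7.2≤8.3, fuel 14≤112, tolls 24≤27 — dominates S4.
Others (S1, S3, S5, S7, S8, S9, S10, S11) are each worse than S4 on at least one objective.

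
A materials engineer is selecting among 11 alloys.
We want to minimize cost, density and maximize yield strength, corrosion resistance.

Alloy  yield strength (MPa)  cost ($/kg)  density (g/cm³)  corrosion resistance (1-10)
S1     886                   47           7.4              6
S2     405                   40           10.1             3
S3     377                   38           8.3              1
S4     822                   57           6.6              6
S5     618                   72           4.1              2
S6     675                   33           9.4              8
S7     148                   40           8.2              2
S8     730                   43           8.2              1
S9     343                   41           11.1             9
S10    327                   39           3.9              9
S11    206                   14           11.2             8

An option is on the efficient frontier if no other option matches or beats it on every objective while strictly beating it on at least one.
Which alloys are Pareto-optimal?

S1: not dominated (best yield strength).
S2: dominated by S6 (yield strength 675≥405, cost 33≤40, density 9.4≤10.1, corrosion resistance 8≥3).
S3: not dominated.
S4: not dominated.
S5: not dominated.
S6: not dominated.
S7: dominated by S10 (yield strength 327≥148, cost 39≤40, density 3.9≤8.2, corrosion resistance 9≥2).
S8: not dominated.
S9: not dominated.
S10: not dominated (best density).
S11: not dominated (best cost).

S1, S3, S4, S5, S6, S8, S9, S10, S11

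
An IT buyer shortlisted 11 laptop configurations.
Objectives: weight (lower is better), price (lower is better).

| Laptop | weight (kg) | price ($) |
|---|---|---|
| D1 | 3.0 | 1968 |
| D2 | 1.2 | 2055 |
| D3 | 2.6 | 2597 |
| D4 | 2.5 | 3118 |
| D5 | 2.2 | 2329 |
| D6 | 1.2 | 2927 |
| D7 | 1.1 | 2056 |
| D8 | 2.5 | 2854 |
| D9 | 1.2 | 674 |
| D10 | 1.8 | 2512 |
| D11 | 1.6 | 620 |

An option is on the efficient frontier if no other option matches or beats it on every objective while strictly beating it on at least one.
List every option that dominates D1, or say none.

D9: weight 1.2≤3.0, price 674≤1968 — dominates D1.
D11: weight 1.6≤3.0, price 620≤1968 — dominates D1.
Others (D2, D3, D4, D5, D6, D7, D8, D10) are each worse than D1 on at least one objective.

D9, D11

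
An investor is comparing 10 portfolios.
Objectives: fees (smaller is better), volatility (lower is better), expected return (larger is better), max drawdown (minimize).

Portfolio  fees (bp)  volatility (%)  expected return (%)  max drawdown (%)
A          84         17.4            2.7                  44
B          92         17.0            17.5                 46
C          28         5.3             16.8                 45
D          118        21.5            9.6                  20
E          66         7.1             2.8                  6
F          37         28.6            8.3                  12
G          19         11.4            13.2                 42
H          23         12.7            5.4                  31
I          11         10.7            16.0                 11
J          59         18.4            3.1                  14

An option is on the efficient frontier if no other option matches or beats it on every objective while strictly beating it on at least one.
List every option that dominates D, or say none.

I: fees 11≤118, volatility 10.7≤21.5, expected return 16.0≥9.6, max drawdown 11≤20 — dominates D.
Others (A, B, C, E, F, G, H, J) are each worse than D on at least one objective.

I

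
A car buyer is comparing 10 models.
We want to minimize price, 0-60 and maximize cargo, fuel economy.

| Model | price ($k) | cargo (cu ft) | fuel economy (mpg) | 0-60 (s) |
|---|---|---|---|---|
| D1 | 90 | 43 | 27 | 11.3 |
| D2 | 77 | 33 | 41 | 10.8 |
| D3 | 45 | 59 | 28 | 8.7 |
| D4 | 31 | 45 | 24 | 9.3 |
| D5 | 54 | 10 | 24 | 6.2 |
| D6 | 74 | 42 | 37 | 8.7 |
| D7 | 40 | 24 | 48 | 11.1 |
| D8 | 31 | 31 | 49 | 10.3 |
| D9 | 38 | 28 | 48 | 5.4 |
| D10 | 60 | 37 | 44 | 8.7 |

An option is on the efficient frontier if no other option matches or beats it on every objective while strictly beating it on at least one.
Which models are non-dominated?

D3, D4, D6, D8, D9, D10

D1: dominated by D3 (price 45≤90, cargo 59≥43, fuel economy 28≥27, 0-60 8.7≤11.3).
D2: dominated by D10 (price 60≤77, cargo 37≥33, fuel economy 44≥41, 0-60 8.7≤10.8).
D3: not dominated (best cargo).
D4: not dominated.
D5: dominated by D9 (price 38≤54, cargo 28≥10, fuel economy 48≥24, 0-60 5.4≤6.2).
D6: not dominated.
D7: dominated by D8 (price 31≤40, cargo 31≥24, fuel economy 49≥48, 0-60 10.3≤11.1).
D8: not dominated (best fuel economy).
D9: not dominated (best 0-60).
D10: not dominated.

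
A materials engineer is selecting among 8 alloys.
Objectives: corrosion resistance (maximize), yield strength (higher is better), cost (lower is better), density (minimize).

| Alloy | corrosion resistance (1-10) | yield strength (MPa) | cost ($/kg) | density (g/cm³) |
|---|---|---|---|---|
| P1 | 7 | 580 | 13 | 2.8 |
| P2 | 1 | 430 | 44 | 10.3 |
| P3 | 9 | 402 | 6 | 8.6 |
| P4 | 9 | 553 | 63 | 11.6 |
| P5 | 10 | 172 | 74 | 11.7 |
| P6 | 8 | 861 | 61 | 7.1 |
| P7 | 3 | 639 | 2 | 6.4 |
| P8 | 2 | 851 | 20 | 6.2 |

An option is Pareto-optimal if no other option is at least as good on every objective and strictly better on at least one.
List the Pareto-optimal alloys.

P1: not dominated (best density).
P2: dominated by P1 (corrosion resistance 7≥1, yield strength 580≥430, cost 13≤44, density 2.8≤10.3).
P3: not dominated.
P4: not dominated.
P5: not dominated (best corrosion resistance).
P6: not dominated (best yield strength).
P7: not dominated (best cost).
P8: not dominated.

P1, P3, P4, P5, P6, P7, P8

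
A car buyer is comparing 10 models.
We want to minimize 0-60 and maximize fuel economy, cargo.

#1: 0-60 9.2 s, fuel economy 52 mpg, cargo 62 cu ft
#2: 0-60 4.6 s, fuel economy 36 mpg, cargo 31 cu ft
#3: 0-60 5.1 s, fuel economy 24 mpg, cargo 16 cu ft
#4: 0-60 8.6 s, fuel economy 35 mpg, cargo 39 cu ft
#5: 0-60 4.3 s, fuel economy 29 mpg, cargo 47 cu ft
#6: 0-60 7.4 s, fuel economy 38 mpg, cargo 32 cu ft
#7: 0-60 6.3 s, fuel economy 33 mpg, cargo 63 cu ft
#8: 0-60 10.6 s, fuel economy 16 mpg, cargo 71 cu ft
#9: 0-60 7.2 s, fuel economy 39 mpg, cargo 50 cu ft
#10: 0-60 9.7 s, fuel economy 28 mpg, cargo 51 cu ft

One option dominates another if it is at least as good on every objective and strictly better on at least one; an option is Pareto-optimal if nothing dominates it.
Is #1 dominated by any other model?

No

#2: worse on fuel economy (36 vs 52).
#3: worse on fuel economy (24 vs 52).
#4: worse on fuel economy (35 vs 52).
#5: worse on fuel economy (29 vs 52).
#6: worse on fuel economy (38 vs 52).
#7: worse on fuel economy (33 vs 52).
#8: worse on 0-60 (10.6 vs 9.2).
#9: worse on fuel economy (39 vs 52).
#10: worse on 0-60 (9.7 vs 9.2).
No option is at least as good as #1 on every objective and strictly better on one.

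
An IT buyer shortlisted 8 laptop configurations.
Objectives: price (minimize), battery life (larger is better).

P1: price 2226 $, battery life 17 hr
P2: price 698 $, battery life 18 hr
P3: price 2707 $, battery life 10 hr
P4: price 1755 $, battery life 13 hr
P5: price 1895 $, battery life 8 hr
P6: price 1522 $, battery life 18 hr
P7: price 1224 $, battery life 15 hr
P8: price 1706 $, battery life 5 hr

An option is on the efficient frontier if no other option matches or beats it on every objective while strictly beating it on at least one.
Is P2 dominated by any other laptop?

P1: worse on price (2226 vs 698).
P3: worse on price (2707 vs 698).
P4: worse on price (1755 vs 698).
P5: worse on price (1895 vs 698).
P6: worse on price (1522 vs 698).
P7: worse on price (1224 vs 698).
P8: worse on price (1706 vs 698).
No option is at least as good as P2 on every objective and strictly better on one.

No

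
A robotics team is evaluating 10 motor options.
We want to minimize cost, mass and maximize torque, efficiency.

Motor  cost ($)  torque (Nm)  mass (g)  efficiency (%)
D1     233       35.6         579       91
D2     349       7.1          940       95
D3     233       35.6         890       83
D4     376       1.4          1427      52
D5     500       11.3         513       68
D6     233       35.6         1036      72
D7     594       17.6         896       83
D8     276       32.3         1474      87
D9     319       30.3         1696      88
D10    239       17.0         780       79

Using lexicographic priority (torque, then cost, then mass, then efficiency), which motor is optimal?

D1

First maximize torque: best is 35.6, kept {D1, D3, D6}.
Then minimize cost: best is 233, kept {D1, D3, D6}.
Then minimize mass: best is 579, kept {D1}.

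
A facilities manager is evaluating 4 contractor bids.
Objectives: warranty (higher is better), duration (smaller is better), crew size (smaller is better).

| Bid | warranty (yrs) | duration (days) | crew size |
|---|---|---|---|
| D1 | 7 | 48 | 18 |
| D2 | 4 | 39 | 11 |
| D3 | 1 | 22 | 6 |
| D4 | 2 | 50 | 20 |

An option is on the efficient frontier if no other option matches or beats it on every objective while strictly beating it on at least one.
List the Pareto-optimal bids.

D1, D2, D3

D1: not dominated (best warranty).
D2: not dominated.
D3: not dominated (best duration).
D4: dominated by D1 (warranty 7≥2, duration 48≤50, crew size 18≤20).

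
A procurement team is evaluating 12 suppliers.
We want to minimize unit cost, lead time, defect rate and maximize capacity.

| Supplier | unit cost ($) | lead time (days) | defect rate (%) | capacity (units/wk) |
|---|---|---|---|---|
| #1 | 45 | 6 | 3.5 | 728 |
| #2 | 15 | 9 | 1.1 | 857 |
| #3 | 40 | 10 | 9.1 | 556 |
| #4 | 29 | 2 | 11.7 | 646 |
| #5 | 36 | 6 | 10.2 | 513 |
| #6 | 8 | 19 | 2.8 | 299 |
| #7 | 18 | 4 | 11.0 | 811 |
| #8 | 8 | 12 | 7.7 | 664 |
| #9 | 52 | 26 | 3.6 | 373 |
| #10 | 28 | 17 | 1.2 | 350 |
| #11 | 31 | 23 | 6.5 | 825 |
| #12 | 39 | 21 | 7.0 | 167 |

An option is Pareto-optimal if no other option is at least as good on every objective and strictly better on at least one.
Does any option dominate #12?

Yes

#2 vs #12: unit cost 15≤39, lead time 9≤21, defect rate 1.1≤7.0, capacity 857≥167 — #2 is at least as good on every objective and strictly better on at least one, so #2 dominates #12.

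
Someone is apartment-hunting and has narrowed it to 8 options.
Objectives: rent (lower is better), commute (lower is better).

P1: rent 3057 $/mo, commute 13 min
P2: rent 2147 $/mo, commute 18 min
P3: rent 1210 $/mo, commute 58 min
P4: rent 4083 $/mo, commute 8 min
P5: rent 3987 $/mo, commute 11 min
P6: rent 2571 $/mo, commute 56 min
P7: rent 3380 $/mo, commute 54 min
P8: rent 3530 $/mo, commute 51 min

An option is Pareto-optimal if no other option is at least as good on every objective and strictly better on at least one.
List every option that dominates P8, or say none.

P1, P2

P1: rent 3057≤3530, commute 13≤51 — dominates P8.
P2: rent 2147≤3530, commute 18≤51 — dominates P8.
Others (P3, P4, P5, P6, P7) are each worse than P8 on at least one objective.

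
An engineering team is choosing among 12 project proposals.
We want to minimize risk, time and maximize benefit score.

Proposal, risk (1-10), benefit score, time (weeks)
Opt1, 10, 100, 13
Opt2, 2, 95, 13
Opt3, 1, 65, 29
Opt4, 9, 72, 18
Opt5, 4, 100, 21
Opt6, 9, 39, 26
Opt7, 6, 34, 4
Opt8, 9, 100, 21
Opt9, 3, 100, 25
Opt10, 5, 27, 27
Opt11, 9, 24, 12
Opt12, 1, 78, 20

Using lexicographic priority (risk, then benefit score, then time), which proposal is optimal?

First minimize risk: best is 1, kept {Opt3, Opt12}.
Then maximize benefit score: best is 78, kept {Opt12}.

Opt12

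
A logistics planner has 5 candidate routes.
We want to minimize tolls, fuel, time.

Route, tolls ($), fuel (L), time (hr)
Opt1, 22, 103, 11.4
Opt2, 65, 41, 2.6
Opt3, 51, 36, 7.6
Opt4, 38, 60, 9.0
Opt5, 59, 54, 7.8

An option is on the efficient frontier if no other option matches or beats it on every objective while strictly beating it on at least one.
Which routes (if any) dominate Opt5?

Opt3

Opt3: tolls 51≤59, fuel 36≤54, time 7.6≤7.8 — dominates Opt5.
Others (Opt1, Opt2, Opt4) are each worse than Opt5 on at least one objective.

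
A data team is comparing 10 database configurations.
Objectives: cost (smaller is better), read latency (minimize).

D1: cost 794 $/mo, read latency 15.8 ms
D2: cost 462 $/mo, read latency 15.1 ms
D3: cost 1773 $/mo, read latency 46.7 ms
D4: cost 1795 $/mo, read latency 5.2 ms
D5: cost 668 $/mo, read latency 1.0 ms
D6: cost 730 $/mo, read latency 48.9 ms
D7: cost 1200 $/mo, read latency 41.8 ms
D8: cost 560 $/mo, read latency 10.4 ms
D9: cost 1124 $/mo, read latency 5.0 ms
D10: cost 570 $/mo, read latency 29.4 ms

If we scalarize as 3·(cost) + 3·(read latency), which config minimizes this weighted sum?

D1: 3·794 + 3·15.8 = 2429.4
D2: 3·462 + 3·15.1 = 1431.3
D3: 3·1773 + 3·46.7 = 5459.1
D4: 3·1795 + 3·5.2 = 5400.6
D5: 3·668 + 3·1.0 = 2007.0
D6: 3·730 + 3·48.9 = 2336.7
D7: 3·1200 + 3·41.8 = 3725.4
D8: 3·560 + 3·10.4 = 1711.2
D9: 3·1124 + 3·5.0 = 3387.0
D10: 3·570 + 3·29.4 = 1798.2
Lowest: D2 at 1431.3.

D2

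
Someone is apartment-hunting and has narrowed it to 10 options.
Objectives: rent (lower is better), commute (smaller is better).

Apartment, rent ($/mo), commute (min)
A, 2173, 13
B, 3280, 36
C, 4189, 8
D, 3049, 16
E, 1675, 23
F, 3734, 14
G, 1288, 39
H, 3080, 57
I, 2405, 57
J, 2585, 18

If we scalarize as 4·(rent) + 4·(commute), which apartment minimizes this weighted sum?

A: 4·2173 + 4·13 = 8744
B: 4·3280 + 4·36 = 13264
C: 4·4189 + 4·8 = 16788
D: 4·3049 + 4·16 = 12260
E: 4·1675 + 4·23 = 6792
F: 4·3734 + 4·14 = 14992
G: 4·1288 + 4·39 = 5308
H: 4·3080 + 4·57 = 12548
I: 4·2405 + 4·57 = 9848
J: 4·2585 + 4·18 = 10412
Lowest: G at 5308.

G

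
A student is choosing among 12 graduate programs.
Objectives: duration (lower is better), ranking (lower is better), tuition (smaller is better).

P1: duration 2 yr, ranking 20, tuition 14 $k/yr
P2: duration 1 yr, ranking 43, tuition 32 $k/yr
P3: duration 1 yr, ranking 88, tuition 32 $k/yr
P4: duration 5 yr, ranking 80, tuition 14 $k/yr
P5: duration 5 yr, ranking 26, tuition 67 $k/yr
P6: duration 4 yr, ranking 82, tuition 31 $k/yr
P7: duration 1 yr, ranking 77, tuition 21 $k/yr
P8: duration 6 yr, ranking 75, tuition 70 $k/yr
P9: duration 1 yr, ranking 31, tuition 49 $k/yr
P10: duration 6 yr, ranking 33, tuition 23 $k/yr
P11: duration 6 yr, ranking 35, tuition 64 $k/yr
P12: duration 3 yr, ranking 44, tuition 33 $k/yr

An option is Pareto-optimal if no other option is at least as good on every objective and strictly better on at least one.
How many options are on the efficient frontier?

P1: not dominated (best ranking).
P2: not dominated.
P3: dominated by P2 (duration 1≤1, ranking 43≤88, tuition 32≤32).
P4: dominated by P1 (duration 2≤5, ranking 20≤80, tuition 14≤14).
P5: dominated by P1 (duration 2≤5, ranking 20≤26, tuition 14≤67).
P6: dominated by P1 (duration 2≤4, ranking 20≤82, tuition 14≤31).
P7: not dominated.
P8: dominated by P1 (duration 2≤6, ranking 20≤75, tuition 14≤70).
P9: not dominated.
P10: dominated by P1 (duration 2≤6, ranking 20≤33, tuition 14≤23).
P11: dominated by P1 (duration 2≤6, ranking 20≤35, tuition 14≤64).
P12: dominated by P1 (duration 2≤3, ranking 20≤44, tuition 14≤33).
Pareto-optimal: P1, P2, P7, P9 → 4.

4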